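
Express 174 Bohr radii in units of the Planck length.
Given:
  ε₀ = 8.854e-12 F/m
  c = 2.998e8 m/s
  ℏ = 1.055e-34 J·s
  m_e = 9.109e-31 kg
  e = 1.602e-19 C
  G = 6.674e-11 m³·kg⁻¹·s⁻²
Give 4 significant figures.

5.702e26

Bohr radius: a₀ = 4πε₀ℏ²/(m_e e²) = 5.297e-11 m
Planck length: ℓ_P = √(ℏG/c³) = 1.616e-35 m
174 × 5.297e-11 / 1.616e-35 = 5.702e26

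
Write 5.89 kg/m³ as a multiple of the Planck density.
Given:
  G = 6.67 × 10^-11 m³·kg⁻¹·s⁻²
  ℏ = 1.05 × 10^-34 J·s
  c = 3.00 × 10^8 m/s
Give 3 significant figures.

Planck density: ρ_P = c⁵/(ℏG²) = 5.20 × 10^96 kg/m³.
5.89 / 5.20 × 10^96 = 1.13 × 10^-96

1.13 × 10^-96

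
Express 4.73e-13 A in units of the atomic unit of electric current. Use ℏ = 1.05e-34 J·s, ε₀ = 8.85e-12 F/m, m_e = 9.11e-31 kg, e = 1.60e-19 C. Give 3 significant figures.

atomic unit of electric current: I_au = e E_h/ℏ = m_e e⁵/((4πε₀)²ℏ³) = 6.67e-3 A.
4.73e-13 / 6.67e-3 = 7.09e-11

7.09e-11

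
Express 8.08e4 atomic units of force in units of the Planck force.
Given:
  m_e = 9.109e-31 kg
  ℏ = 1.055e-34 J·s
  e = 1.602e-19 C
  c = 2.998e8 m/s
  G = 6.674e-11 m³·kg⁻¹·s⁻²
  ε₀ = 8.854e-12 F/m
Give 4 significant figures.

atomic unit of force: F_au = E_h/a₀ = m_e²e⁶/((4πε₀)³ℏ⁴) = 8.220e-8 N
Planck force: F_P = c⁴/G = 1.210e44 N
8.08e4 × 8.220e-8 / 1.210e44 = 5.487e-47

5.487e-47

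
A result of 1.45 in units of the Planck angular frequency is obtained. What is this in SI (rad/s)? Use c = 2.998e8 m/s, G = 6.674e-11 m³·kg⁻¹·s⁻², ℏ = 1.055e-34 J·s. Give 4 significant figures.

One Planck angular frequency: ω_P = √(c⁵/(ℏG)) = 1.855e43 rad/s.
1.45 × 1.855e43 rad/s = 2.689e43 rad/s

2.689e43 rad/s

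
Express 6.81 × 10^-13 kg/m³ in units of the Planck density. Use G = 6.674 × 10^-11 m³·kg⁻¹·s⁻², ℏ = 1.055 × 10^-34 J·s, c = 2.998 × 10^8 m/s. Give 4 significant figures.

Planck density: ρ_P = c⁵/(ℏG²) = 5.154 × 10^96 kg/m³.
6.81 × 10^-13 / 5.154 × 10^96 = 1.321 × 10^-109

1.321 × 10^-109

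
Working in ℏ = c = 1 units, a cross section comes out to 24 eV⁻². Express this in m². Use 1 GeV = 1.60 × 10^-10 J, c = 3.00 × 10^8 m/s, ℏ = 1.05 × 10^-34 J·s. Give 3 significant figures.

9.30 × 10^-13 m²

Area is [L]² = [E]⁻²·(ℏc)²; restore (ℏc)².
1 GeV⁻² → (ℏc)² × (1 GeV in J)⁻² = 3.88 × 10^-32 m².
Convert the energy scale: 24 eV⁻² = 2.40 × 10^19 GeV⁻².
Result: 2.40 × 10^19 × 3.88 × 10^-32 = 9.30 × 10^-13 m².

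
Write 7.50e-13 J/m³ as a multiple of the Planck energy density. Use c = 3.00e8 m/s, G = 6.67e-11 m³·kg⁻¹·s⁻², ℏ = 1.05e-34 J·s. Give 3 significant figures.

Planck energy density: u_P = c⁷/(ℏG²) = 4.68e113 J/m³.
7.50e-13 / 4.68e113 = 1.60e-126

1.60e-126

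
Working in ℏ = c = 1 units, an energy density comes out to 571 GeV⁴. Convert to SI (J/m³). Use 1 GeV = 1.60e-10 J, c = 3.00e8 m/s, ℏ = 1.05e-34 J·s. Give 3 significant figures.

1.20e40 J/m³

[E]/[L]³ = [E]⁴/(ℏc)³; restore (ℏc)⁻³.
1 GeV⁴ → 1/(ℏc)³ × (1 GeV in J)⁴ = 2.10e37 J/m³.
Result: 571 × 2.10e37 = 1.20e40 J/m³.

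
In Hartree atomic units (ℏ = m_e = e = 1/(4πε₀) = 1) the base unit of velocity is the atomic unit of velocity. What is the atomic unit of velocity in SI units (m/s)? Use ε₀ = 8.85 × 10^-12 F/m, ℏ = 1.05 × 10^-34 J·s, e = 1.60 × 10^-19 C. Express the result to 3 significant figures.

v_au = e²/(4πε₀ℏ)
  = 2.56 × 10^-38 / 1.17 × 10^-44
  = 2.19 × 10^6 m/s

2.19 × 10^6 m/s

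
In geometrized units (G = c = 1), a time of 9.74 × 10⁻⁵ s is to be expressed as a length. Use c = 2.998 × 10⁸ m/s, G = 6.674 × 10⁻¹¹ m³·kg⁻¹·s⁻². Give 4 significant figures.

Time → length via c.
9.74 × 10⁻⁵ s × (c) = 2.920 × 10⁴ m

2.920 × 10⁴ m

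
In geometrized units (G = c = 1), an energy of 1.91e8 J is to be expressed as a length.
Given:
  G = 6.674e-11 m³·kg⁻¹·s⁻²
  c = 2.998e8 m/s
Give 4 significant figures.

Energy → length via G/c⁴.
1.91e8 J × (G/c⁴) = 1.578e-36 m

1.578e-36 m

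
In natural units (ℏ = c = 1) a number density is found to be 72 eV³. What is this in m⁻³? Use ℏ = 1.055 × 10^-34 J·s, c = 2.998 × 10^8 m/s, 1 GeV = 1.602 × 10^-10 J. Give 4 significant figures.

Number density is [L]⁻³ = [E]³/(ℏc)³.
1 GeV³ → 1/(ℏc)³ × (1 GeV in J)³ = 1.299 × 10^47 m⁻³.
Convert the energy scale: 72 eV³ = 7.20 × 10^-26 GeV³.
Result: 7.20 × 10^-26 × 1.299 × 10^47 = 9.356 × 10^21 m⁻³.

9.356 × 10^21 m⁻³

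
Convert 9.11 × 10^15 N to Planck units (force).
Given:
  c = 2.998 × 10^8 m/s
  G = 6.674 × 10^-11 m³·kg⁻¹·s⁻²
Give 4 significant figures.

7.526 × 10^-29

Planck force: F_P = c⁴/G = 1.210 × 10^44 N.
9.11 × 10^15 / 1.210 × 10^44 = 7.526 × 10^-29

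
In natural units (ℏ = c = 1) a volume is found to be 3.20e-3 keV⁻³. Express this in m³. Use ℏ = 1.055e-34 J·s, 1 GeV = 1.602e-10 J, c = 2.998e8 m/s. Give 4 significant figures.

Volume is [L]³ = [E]⁻³·(ℏc)³.
1 GeV⁻³ → (ℏc)³ × (1 GeV in J)⁻³ = 7.696e-48 m³.
Convert the energy scale: 3.20e-3 keV⁻³ = 3.20e15 GeV⁻³.
Result: 3.20e15 × 7.696e-48 = 2.463e-32 m³.

2.463e-32 m³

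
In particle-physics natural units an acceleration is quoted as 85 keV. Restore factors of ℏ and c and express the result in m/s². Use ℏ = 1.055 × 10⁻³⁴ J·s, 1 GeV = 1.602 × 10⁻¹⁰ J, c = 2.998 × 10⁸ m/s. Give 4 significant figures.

3.870 × 10²⁸ m/s²

Acceleration is [L]/[T]² = c·[E]/ℏ.
1 GeV → c/ℏ × (1 GeV in J) = 4.552 × 10³² m/s².
Convert the energy scale: 85 keV = 8.50 × 10⁻⁵ GeV.
Result: 8.50 × 10⁻⁵ × 4.552 × 10³² = 3.870 × 10²⁸ m/s².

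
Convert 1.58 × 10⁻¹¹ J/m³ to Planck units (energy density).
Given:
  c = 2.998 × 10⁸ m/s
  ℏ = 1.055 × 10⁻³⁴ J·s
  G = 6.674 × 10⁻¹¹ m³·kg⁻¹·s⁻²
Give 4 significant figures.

3.411 × 10⁻¹²⁵

Planck energy density: u_P = c⁷/(ℏG²) = 4.632 × 10¹¹³ J/m³.
1.58 × 10⁻¹¹ / 4.632 × 10¹¹³ = 3.411 × 10⁻¹²⁵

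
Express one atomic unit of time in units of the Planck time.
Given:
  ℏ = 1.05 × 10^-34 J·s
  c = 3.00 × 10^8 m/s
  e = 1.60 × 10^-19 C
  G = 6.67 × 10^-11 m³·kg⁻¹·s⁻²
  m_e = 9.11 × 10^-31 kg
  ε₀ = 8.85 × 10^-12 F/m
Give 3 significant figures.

4.47 × 10^26

atomic unit of time: τ_au = (4πε₀)²ℏ³/(m_e e⁴) = 2.40 × 10^-17 s
Planck time: t_P = √(ℏG/c⁵) = 5.37 × 10^-44 s
ratio = 2.40 × 10^-17 / 5.37 × 10^-44 = 4.47 × 10^26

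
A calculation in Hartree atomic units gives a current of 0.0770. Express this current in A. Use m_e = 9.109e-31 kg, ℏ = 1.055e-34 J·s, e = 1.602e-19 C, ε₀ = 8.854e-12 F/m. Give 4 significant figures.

One atomic unit of electric current: I_au = e E_h/ℏ = m_e e⁵/((4πε₀)²ℏ³) = 6.612e-3 A.
0.0770 × 6.612e-3 A = 5.091e-4 A

5.091e-4 A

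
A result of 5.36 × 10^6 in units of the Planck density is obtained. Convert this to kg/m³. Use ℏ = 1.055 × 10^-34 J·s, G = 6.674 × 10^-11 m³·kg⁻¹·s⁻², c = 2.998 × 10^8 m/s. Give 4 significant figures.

2.762 × 10^103 kg/m³

One Planck density: ρ_P = c⁵/(ℏG²) = 5.154 × 10^96 kg/m³.
5.36 × 10^6 × 5.154 × 10^96 kg/m³ = 2.762 × 10^103 kg/m³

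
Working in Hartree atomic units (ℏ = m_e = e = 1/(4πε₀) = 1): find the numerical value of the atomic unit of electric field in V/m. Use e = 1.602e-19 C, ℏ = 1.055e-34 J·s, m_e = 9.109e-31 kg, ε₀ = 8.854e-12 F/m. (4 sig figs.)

5.131e11 V/m

From ℏ = m_e = e = 1/(4πε₀) = 1 the electric field scale is E_au = E_h/(e a₀) = m_e²e⁵/((4πε₀)³ℏ⁴).
E_h = 4.354e-18 J
a₀ = 5.297e-11 m
E_h/(e·a₀) = 5.131e11 V/m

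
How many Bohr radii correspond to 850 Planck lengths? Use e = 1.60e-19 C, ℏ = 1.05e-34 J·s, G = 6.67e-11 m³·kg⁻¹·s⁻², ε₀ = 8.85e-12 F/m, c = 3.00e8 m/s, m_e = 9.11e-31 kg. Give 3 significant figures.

2.60e-22

Planck length: ℓ_P = √(ℏG/c³) = 1.61e-35 m
Bohr radius: a₀ = 4πε₀ℏ²/(m_e e²) = 5.26e-11 m
850 × 1.61e-35 / 5.26e-11 = 2.60e-22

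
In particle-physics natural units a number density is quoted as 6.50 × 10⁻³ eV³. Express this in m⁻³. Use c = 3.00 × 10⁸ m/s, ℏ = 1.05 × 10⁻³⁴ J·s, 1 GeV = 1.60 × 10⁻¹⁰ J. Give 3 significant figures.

8.52 × 10¹⁷ m⁻³

Number density is [L]⁻³ = [E]³/(ℏc)³.
1 GeV³ → 1/(ℏc)³ × (1 GeV in J)³ = 1.31 × 10⁴⁷ m⁻³.
Convert the energy scale: 6.50 × 10⁻³ eV³ = 6.50 × 10⁻³⁰ GeV³.
Result: 6.50 × 10⁻³⁰ × 1.31 × 10⁴⁷ = 8.52 × 10¹⁷ m⁻³.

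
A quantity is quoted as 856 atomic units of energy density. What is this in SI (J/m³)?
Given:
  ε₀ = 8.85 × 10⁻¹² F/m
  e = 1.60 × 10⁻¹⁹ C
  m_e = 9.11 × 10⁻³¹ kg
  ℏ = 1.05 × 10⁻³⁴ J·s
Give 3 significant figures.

One atomic unit of energy density: u_au = E_h/a₀³ = m_e⁴e¹⁰/((4πε₀)⁵ℏ⁸) = 3.01 × 10¹³ J/m³.
856 × 3.01 × 10¹³ J/m³ = 2.58 × 10¹⁶ J/m³

2.58 × 10¹⁶ J/m³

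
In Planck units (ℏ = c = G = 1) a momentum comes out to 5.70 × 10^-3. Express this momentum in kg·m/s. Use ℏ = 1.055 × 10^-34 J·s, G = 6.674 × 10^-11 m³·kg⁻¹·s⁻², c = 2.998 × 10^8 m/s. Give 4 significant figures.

One Planck momentum: p_P = √(ℏc³/G) = 6.527 kg·m/s.
5.70 × 10^-3 × 6.527 kg·m/s = 0.03720 kg·m/s

0.03720 kg·m/s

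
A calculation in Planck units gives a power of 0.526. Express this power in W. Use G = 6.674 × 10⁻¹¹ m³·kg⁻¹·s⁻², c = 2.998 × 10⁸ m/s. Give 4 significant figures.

One Planck power: P_P = c⁵/G = 3.629 × 10⁵² W.
0.526 × 3.629 × 10⁵² W = 1.909 × 10⁵² W

1.909 × 10⁵² W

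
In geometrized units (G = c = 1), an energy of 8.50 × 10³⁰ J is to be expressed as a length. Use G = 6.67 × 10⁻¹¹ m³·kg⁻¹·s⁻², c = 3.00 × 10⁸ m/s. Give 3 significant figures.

Energy → length via G/c⁴.
8.50 × 10³⁰ J × (G/c⁴) = 7.00 × 10⁻¹⁴ m

7.00 × 10⁻¹⁴ m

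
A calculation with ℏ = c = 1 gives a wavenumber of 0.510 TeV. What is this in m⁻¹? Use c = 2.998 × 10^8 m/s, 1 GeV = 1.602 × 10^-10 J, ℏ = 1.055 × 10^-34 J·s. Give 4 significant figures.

2.583 × 10^18 m⁻¹

Inverse length is [E]/(ℏc).
1 GeV → 1/(ℏc) × (1 GeV in J) = 5.065 × 10^15 m⁻¹.
Convert the energy scale: 0.510 TeV = 510 GeV.
Result: 510 × 5.065 × 10^15 = 2.583 × 10^18 m⁻¹.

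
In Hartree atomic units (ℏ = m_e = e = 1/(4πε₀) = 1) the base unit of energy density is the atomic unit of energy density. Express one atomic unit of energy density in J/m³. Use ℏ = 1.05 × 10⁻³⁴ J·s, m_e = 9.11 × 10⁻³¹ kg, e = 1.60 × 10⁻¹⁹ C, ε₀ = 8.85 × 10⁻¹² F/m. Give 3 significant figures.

3.01 × 10¹³ J/m³

u_au = E_h/a₀³ = m_e⁴e¹⁰/((4πε₀)⁵ℏ⁸)
E_h = 4.38 × 10⁻¹⁸ J
a₀ = 5.26 × 10⁻¹¹ m
E_h/a₀³ = 3.01 × 10¹³ J/m³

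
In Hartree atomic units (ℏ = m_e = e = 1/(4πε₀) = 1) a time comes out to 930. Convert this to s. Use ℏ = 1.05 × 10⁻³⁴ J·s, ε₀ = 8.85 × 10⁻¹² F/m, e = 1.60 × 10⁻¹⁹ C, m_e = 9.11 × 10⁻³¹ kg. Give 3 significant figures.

One atomic unit of time: τ_au = (4πε₀)²ℏ³/(m_e e⁴) = 2.40 × 10⁻¹⁷ s.
930 × 2.40 × 10⁻¹⁷ s = 2.23 × 10⁻¹⁴ s

2.23 × 10⁻¹⁴ s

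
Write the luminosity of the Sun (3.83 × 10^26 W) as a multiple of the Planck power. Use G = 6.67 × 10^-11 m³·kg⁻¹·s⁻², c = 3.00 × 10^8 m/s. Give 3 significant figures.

Planck power: P_P = c⁵/G = 3.64 × 10^52 W.
3.83 × 10^26 / 3.64 × 10^52 = 1.05 × 10^-26

1.05 × 10^-26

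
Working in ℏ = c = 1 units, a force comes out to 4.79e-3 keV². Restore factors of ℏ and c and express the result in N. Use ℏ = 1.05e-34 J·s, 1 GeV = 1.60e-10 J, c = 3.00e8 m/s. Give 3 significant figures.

3.89e-9 N

Force is [E]/[L] = [E]²/(ℏc); restore (ℏc)⁻¹.
1 GeV² → 1/(ℏc) × (1 GeV in J)² = 8.13e5 N.
Convert the energy scale: 4.79e-3 keV² = 4.79e-15 GeV².
Result: 4.79e-15 × 8.13e5 = 3.89e-9 N.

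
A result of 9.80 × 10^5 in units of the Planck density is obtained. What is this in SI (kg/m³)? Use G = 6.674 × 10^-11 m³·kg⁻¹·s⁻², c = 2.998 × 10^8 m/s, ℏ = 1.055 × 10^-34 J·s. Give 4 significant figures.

5.051 × 10^102 kg/m³

One Planck density: ρ_P = c⁵/(ℏG²) = 5.154 × 10^96 kg/m³.
9.80 × 10^5 × 5.154 × 10^96 kg/m³ = 5.051 × 10^102 kg/m³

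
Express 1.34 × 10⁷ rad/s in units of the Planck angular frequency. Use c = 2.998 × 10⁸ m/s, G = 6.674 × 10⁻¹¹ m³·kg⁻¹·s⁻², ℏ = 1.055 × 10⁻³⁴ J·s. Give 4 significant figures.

7.225 × 10⁻³⁷

Planck angular frequency: ω_P = √(c⁵/(ℏG)) = 1.855 × 10⁴³ rad/s.
1.34 × 10⁷ / 1.855 × 10⁴³ = 7.225 × 10⁻³⁷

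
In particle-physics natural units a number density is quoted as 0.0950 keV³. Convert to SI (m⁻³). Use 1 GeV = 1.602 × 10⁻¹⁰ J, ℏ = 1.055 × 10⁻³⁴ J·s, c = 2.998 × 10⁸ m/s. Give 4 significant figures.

1.234 × 10²⁸ m⁻³

Number density is [L]⁻³ = [E]³/(ℏc)³.
1 GeV³ → 1/(ℏc)³ × (1 GeV in J)³ = 1.299 × 10⁴⁷ m⁻³.
Convert the energy scale: 0.0950 keV³ = 9.50 × 10⁻²⁰ GeV³.
Result: 9.50 × 10⁻²⁰ × 1.299 × 10⁴⁷ = 1.234 × 10²⁸ m⁻³.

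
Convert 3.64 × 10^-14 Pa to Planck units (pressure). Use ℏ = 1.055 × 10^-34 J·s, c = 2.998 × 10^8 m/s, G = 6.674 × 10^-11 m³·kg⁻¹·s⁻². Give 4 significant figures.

Planck pressure: p_P = c⁷/(ℏG²) = 4.632 × 10^113 Pa.
3.64 × 10^-14 / 4.632 × 10^113 = 7.858 × 10^-128

7.858 × 10^-128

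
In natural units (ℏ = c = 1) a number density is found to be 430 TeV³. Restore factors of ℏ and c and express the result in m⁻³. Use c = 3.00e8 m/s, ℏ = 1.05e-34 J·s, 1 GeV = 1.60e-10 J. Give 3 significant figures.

Number density is [L]⁻³ = [E]³/(ℏc)³.
1 GeV³ → 1/(ℏc)³ × (1 GeV in J)³ = 1.31e47 m⁻³.
Convert the energy scale: 430 TeV³ = 4.30e11 GeV³.
Result: 4.30e11 × 1.31e47 = 5.64e58 m⁻³.

5.64e58 m⁻³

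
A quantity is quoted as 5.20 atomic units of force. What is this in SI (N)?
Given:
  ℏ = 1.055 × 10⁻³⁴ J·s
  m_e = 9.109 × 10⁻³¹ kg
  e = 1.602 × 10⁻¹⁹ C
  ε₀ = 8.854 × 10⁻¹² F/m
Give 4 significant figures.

One atomic unit of force: F_au = E_h/a₀ = m_e²e⁶/((4πε₀)³ℏ⁴) = 8.220 × 10⁻⁸ N.
5.20 × 8.220 × 10⁻⁸ N = 4.274 × 10⁻⁷ N

4.274 × 10⁻⁷ N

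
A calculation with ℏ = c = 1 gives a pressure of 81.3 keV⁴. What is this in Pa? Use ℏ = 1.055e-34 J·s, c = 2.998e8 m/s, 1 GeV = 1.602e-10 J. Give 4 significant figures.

Pressure is [E]/[L]³ = [E]⁴/(ℏc)³.
1 GeV⁴ → 1/(ℏc)³ × (1 GeV in J)⁴ = 2.082e37 Pa.
Convert the energy scale: 81.3 keV⁴ = 8.13e-23 GeV⁴.
Result: 8.13e-23 × 2.082e37 = 1.692e15 Pa.

1.692e15 Pa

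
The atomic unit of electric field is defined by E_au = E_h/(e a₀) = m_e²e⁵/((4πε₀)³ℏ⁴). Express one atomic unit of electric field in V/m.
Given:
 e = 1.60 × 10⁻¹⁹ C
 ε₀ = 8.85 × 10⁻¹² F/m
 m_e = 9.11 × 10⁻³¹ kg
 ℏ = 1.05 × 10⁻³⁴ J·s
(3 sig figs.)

E_au = E_h/(e a₀) = m_e²e⁵/((4πε₀)³ℏ⁴)
E_h = 4.38 × 10⁻¹⁸ J
a₀ = 5.26 × 10⁻¹¹ m
E_h/(e·a₀) = 5.20 × 10¹¹ V/m

5.20 × 10¹¹ V/m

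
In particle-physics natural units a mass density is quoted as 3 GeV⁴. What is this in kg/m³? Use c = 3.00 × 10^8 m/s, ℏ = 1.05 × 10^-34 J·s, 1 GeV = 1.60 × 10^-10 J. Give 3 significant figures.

6.99 × 10^20 kg/m³

Mass density is [E]/(c²[L]³) = [E]⁴/(ℏ³c⁵).
1 GeV⁴ → 1/(ℏ³c⁵) × (1 GeV in J)⁴ = 2.33 × 10^20 kg/m³.
Result: 3 × 2.33 × 10^20 = 6.99 × 10^20 kg/m³.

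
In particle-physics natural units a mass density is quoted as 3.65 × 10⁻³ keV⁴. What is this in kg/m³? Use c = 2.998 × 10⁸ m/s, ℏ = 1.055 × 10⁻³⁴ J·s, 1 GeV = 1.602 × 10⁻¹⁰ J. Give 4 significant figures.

Mass density is [E]/(c²[L]³) = [E]⁴/(ℏ³c⁵).
1 GeV⁴ → 1/(ℏ³c⁵) × (1 GeV in J)⁴ = 2.316 × 10²⁰ kg/m³.
Convert the energy scale: 3.65 × 10⁻³ keV⁴ = 3.65 × 10⁻²⁷ GeV⁴.
Result: 3.65 × 10⁻²⁷ × 2.316 × 10²⁰ = 8.453 × 10⁻⁷ kg/m³.

8.453 × 10⁻⁷ kg/m³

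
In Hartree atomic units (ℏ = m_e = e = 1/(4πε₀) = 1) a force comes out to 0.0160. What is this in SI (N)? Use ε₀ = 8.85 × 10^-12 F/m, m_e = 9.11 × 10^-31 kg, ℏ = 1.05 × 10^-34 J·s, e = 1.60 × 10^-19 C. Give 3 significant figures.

1.33 × 10^-9 N

One atomic unit of force: F_au = E_h/a₀ = m_e²e⁶/((4πε₀)³ℏ⁴) = 8.33 × 10^-8 N.
0.0160 × 8.33 × 10^-8 N = 1.33 × 10^-9 N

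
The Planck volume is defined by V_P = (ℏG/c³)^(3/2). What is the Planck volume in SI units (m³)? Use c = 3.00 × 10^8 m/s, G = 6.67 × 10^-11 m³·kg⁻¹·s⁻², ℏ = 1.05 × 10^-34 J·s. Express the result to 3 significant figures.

4.18 × 10^-105 m³

V_P = (ℏG/c³)^(3/2)
  = √(1.75 × 10^-209)
  = 4.18 × 10^-105 m³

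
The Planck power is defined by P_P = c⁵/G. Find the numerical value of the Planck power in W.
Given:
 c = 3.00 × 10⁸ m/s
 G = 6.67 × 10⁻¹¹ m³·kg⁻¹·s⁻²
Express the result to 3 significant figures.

3.64 × 10⁵² W

P_P = c⁵/G
  = 2.43 × 10⁴² / 6.67 × 10⁻¹¹
  = 3.64 × 10⁵² W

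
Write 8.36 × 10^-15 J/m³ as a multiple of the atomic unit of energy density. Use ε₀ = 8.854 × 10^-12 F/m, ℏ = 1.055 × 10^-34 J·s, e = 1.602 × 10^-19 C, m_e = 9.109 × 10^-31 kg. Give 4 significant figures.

2.854 × 10^-28

atomic unit of energy density: u_au = E_h/a₀³ = m_e⁴e¹⁰/((4πε₀)⁵ℏ⁸) = 2.929 × 10^13 J/m³.
8.36 × 10^-15 / 2.929 × 10^13 = 2.854 × 10^-28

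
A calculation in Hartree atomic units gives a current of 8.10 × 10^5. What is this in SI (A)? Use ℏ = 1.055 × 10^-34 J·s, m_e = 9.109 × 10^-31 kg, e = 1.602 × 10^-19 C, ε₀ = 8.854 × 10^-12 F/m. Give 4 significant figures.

5.356 × 10^3 A

One atomic unit of electric current: I_au = e E_h/ℏ = m_e e⁵/((4πε₀)²ℏ³) = 6.612 × 10^-3 A.
8.10 × 10^5 × 6.612 × 10^-3 A = 5.356 × 10^3 A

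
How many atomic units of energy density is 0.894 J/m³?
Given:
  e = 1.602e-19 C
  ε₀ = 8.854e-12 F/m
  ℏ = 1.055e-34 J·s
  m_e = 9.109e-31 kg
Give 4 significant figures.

3.052e-14

atomic unit of energy density: u_au = E_h/a₀³ = m_e⁴e¹⁰/((4πε₀)⁵ℏ⁸) = 2.929e13 J/m³.
0.894 / 2.929e13 = 3.052e-14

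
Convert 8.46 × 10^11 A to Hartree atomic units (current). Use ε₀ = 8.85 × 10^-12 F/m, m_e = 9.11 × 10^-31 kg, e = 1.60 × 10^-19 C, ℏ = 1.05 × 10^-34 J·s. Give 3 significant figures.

1.27 × 10^14

atomic unit of electric current: I_au = e E_h/ℏ = m_e e⁵/((4πε₀)²ℏ³) = 6.67 × 10^-3 A.
8.46 × 10^11 / 6.67 × 10^-3 = 1.27 × 10^14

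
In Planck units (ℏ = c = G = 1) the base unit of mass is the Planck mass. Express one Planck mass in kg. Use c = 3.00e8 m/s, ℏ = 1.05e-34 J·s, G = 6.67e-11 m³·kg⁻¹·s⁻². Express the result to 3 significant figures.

m_P = √(ℏc/G)
  = √(4.72e-16)
  = 2.17e-8 kg

2.17e-8 kg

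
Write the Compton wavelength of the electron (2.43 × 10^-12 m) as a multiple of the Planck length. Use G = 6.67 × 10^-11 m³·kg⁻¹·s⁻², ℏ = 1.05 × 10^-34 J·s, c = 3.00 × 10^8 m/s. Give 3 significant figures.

Planck length: ℓ_P = √(ℏG/c³) = 1.61 × 10^-35 m.
2.43 × 10^-12 / 1.61 × 10^-35 = 1.51 × 10^23

1.51 × 10^23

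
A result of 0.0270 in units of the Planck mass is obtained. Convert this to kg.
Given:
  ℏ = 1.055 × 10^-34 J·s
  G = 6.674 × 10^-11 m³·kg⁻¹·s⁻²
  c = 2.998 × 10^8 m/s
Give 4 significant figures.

5.878 × 10^-10 kg

One Planck mass: m_P = √(ℏc/G) = 2.177 × 10^-8 kg.
0.0270 × 2.177 × 10^-8 kg = 5.878 × 10^-10 kg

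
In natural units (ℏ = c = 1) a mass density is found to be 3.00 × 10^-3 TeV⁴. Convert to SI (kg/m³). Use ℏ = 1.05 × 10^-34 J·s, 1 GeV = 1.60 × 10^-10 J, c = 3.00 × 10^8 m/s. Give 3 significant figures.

Mass density is [E]/(c²[L]³) = [E]⁴/(ℏ³c⁵).
1 GeV⁴ → 1/(ℏ³c⁵) × (1 GeV in J)⁴ = 2.33 × 10^20 kg/m³.
Convert the energy scale: 3.00 × 10^-3 TeV⁴ = 3.00 × 10^9 GeV⁴.
Result: 3.00 × 10^9 × 2.33 × 10^20 = 6.99 × 10^29 kg/m³.

6.99 × 10^29 kg/m³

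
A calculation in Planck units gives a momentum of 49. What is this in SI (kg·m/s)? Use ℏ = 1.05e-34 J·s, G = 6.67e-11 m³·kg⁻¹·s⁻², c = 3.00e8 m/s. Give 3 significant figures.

319 kg·m/s

One Planck momentum: p_P = √(ℏc³/G) = 6.52 kg·m/s.
49 × 6.52 kg·m/s = 319 kg·m/s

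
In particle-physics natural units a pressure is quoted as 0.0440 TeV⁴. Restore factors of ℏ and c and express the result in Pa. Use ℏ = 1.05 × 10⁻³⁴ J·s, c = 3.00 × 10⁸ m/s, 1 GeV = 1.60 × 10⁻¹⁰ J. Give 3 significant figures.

9.23 × 10⁴⁷ Pa

Pressure is [E]/[L]³ = [E]⁴/(ℏc)³.
1 GeV⁴ → 1/(ℏc)³ × (1 GeV in J)⁴ = 2.10 × 10³⁷ Pa.
Convert the energy scale: 0.0440 TeV⁴ = 4.40 × 10¹⁰ GeV⁴.
Result: 4.40 × 10¹⁰ × 2.10 × 10³⁷ = 9.23 × 10⁴⁷ Pa.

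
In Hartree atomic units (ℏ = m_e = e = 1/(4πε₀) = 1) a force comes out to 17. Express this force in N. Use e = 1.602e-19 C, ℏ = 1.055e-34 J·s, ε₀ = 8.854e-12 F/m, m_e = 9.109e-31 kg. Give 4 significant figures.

One atomic unit of force: F_au = E_h/a₀ = m_e²e⁶/((4πε₀)³ℏ⁴) = 8.220e-8 N.
17 × 8.220e-8 N = 1.397e-6 N

1.397e-6 N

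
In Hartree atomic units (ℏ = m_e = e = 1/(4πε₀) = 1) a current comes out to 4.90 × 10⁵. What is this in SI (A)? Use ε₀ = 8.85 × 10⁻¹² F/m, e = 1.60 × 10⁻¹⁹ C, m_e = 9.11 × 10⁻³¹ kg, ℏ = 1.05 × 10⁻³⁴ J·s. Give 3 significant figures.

One atomic unit of electric current: I_au = e E_h/ℏ = m_e e⁵/((4πε₀)²ℏ³) = 6.67 × 10⁻³ A.
4.90 × 10⁵ × 6.67 × 10⁻³ A = 3.27 × 10³ A

3.27 × 10³ A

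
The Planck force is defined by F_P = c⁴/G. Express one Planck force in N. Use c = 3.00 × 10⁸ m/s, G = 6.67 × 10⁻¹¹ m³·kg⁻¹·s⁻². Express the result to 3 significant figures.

1.21 × 10⁴⁴ N

F_P = c⁴/G
  = 8.10 × 10³³ / 6.67 × 10⁻¹¹
  = 1.21 × 10⁴⁴ N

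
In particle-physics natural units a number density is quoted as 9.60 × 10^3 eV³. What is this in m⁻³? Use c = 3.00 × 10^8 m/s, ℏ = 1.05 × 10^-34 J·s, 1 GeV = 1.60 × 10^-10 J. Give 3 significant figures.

Number density is [L]⁻³ = [E]³/(ℏc)³.
1 GeV³ → 1/(ℏc)³ × (1 GeV in J)³ = 1.31 × 10^47 m⁻³.
Convert the energy scale: 9.60 × 10^3 eV³ = 9.60 × 10^-24 GeV³.
Result: 9.60 × 10^-24 × 1.31 × 10^47 = 1.26 × 10^24 m⁻³.

1.26 × 10^24 m⁻³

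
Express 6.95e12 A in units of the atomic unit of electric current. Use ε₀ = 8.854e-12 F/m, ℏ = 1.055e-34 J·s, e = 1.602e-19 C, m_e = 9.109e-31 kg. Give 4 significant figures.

1.051e15

atomic unit of electric current: I_au = e E_h/ℏ = m_e e⁵/((4πε₀)²ℏ³) = 6.612e-3 A.
6.95e12 / 6.612e-3 = 1.051e15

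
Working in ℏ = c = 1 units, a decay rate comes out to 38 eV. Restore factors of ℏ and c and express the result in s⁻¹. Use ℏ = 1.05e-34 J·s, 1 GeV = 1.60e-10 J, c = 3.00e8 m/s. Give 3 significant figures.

5.79e16 s⁻¹

A rate is [E]/ℏ; divide by ℏ.
1 GeV → 1/ℏ × (1 GeV in J) = 1.52e24 s⁻¹.
Convert the energy scale: 38 eV = 3.80e-8 GeV.
Result: 3.80e-8 × 1.52e24 = 5.79e16 s⁻¹.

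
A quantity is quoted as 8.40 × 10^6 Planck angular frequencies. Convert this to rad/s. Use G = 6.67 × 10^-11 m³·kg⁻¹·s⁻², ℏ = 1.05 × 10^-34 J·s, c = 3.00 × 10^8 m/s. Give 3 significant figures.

1.56 × 10^50 rad/s

One Planck angular frequency: ω_P = √(c⁵/(ℏG)) = 1.86 × 10^43 rad/s.
8.40 × 10^6 × 1.86 × 10^43 rad/s = 1.56 × 10^50 rad/s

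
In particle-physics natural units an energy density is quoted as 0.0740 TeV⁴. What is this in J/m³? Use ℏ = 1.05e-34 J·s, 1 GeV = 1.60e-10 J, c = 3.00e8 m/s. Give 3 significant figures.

[E]/[L]³ = [E]⁴/(ℏc)³; restore (ℏc)⁻³.
1 GeV⁴ → 1/(ℏc)³ × (1 GeV in J)⁴ = 2.10e37 J/m³.
Convert the energy scale: 0.0740 TeV⁴ = 7.40e10 GeV⁴.
Result: 7.40e10 × 2.10e37 = 1.55e48 J/m³.

1.55e48 J/m³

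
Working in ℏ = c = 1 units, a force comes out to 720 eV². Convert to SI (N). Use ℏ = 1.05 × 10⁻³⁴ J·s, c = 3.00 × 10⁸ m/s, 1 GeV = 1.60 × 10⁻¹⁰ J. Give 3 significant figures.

5.85 × 10⁻¹⁰ N

Force is [E]/[L] = [E]²/(ℏc); restore (ℏc)⁻¹.
1 GeV² → 1/(ℏc) × (1 GeV in J)² = 8.13 × 10⁵ N.
Convert the energy scale: 720 eV² = 7.20 × 10⁻¹⁶ GeV².
Result: 7.20 × 10⁻¹⁶ × 8.13 × 10⁵ = 5.85 × 10⁻¹⁰ N.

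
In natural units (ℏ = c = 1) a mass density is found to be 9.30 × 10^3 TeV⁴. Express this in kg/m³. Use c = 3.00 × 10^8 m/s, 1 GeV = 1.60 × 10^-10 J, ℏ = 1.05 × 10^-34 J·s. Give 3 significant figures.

Mass density is [E]/(c²[L]³) = [E]⁴/(ℏ³c⁵).
1 GeV⁴ → 1/(ℏ³c⁵) × (1 GeV in J)⁴ = 2.33 × 10^20 kg/m³.
Convert the energy scale: 9.30 × 10^3 TeV⁴ = 9.30 × 10^15 GeV⁴.
Result: 9.30 × 10^15 × 2.33 × 10^20 = 2.17 × 10^36 kg/m³.

2.17 × 10^36 kg/m³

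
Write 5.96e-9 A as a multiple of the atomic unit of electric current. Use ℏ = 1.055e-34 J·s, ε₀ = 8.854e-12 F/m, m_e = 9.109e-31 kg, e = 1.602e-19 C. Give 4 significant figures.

atomic unit of electric current: I_au = e E_h/ℏ = m_e e⁵/((4πε₀)²ℏ³) = 6.612e-3 A.
5.96e-9 / 6.612e-3 = 9.014e-7

9.014e-7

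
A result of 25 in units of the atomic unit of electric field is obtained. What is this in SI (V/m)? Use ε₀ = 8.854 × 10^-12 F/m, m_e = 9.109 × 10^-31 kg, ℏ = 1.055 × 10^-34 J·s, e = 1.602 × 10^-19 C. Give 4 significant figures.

1.283 × 10^13 V/m

One atomic unit of electric field: E_au = E_h/(e a₀) = m_e²e⁵/((4πε₀)³ℏ⁴) = 5.131 × 10^11 V/m.
25 × 5.131 × 10^11 V/m = 1.283 × 10^13 V/m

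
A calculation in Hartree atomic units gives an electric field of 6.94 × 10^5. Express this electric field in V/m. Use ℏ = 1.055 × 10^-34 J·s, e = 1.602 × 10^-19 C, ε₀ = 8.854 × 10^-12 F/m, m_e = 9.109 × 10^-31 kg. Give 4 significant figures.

One atomic unit of electric field: E_au = E_h/(e a₀) = m_e²e⁵/((4πε₀)³ℏ⁴) = 5.131 × 10^11 V/m.
6.94 × 10^5 × 5.131 × 10^11 V/m = 3.561 × 10^17 V/m

3.561 × 10^17 V/m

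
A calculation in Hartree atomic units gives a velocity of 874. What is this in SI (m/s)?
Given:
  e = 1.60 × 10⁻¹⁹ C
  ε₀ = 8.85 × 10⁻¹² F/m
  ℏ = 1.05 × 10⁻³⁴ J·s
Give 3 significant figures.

One atomic unit of velocity: v_au = e²/(4πε₀ℏ) = 2.19 × 10⁶ m/s.
874 × 2.19 × 10⁶ m/s = 1.92 × 10⁹ m/s

1.92 × 10⁹ m/s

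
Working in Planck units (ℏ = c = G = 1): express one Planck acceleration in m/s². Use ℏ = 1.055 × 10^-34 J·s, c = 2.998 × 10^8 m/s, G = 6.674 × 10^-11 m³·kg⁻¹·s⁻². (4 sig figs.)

5.560 × 10^51 m/s²

The unique combination of the constants set to 1 with dimensions of acceleration is a_P = √(c⁷/(ℏG)).
  = √(3.092 × 10^103)
  = 5.560 × 10^51 m/s²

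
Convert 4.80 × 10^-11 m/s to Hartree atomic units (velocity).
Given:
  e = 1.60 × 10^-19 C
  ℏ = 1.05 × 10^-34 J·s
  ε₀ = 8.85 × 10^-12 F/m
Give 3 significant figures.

atomic unit of velocity: v_au = e²/(4πε₀ℏ) = 2.19 × 10^6 m/s.
4.80 × 10^-11 / 2.19 × 10^6 = 2.19 × 10^-17

2.19 × 10^-17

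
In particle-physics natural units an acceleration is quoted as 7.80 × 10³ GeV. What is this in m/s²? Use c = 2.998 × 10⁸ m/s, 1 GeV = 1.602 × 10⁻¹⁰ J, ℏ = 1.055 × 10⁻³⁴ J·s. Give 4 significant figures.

3.551 × 10³⁶ m/s²

Acceleration is [L]/[T]² = c·[E]/ℏ.
1 GeV → c/ℏ × (1 GeV in J) = 4.552 × 10³² m/s².
Result: 7.80 × 10³ × 4.552 × 10³² = 3.551 × 10³⁶ m/s².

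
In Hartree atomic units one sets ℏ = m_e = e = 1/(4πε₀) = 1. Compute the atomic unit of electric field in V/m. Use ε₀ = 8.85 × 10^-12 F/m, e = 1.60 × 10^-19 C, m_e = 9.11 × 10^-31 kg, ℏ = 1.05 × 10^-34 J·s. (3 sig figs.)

E_au = E_h/(e a₀) = m_e²e⁵/((4πε₀)³ℏ⁴)
E_h = 4.38 × 10^-18 J
a₀ = 5.26 × 10^-11 m
E_h/(e·a₀) = 5.20 × 10^11 V/m

5.20 × 10^11 V/m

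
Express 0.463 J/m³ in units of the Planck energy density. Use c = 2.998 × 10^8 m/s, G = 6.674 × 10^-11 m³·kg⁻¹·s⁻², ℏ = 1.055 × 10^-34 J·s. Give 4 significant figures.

9.995 × 10^-115

Planck energy density: u_P = c⁷/(ℏG²) = 4.632 × 10^113 J/m³.
0.463 / 4.632 × 10^113 = 9.995 × 10^-115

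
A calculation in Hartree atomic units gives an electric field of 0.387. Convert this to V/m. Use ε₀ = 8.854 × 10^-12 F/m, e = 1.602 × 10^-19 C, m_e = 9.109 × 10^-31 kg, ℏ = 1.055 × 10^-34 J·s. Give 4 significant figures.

1.986 × 10^11 V/m

One atomic unit of electric field: E_au = E_h/(e a₀) = m_e²e⁵/((4πε₀)³ℏ⁴) = 5.131 × 10^11 V/m.
0.387 × 5.131 × 10^11 V/m = 1.986 × 10^11 V/m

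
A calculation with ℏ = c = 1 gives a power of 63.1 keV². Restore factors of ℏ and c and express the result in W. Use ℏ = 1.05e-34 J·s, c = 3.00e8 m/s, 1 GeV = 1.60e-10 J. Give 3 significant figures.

Power is [E]/[T] = [E]²/ℏ.
1 GeV² → 1/ℏ × (1 GeV in J)² = 2.44e14 W.
Convert the energy scale: 63.1 keV² = 6.31e-11 GeV².
Result: 6.31e-11 × 2.44e14 = 1.54e4 W.

1.54e4 W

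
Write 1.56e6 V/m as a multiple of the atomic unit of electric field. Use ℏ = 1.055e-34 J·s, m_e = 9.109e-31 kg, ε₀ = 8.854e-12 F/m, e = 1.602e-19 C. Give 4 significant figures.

atomic unit of electric field: E_au = E_h/(e a₀) = m_e²e⁵/((4πε₀)³ℏ⁴) = 5.131e11 V/m.
1.56e6 / 5.131e11 = 3.040e-6

3.040e-6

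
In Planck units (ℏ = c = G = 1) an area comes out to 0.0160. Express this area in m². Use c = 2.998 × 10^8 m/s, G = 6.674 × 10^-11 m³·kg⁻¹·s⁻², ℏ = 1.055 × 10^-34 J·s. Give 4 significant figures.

One Planck area: A_P = ℏG/c³ = 2.613 × 10^-70 m².
0.0160 × 2.613 × 10^-70 m² = 4.181 × 10^-72 m²

4.181 × 10^-72 m²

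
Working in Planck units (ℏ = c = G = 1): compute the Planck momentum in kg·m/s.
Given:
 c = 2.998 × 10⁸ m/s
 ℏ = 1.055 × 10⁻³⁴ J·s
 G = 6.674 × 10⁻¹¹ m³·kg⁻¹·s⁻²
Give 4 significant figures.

Dimensional analysis gives p_P = √(ℏc³/G).
  = √(42.60)
  = 6.527 kg·m/s

6.527 kg·m/s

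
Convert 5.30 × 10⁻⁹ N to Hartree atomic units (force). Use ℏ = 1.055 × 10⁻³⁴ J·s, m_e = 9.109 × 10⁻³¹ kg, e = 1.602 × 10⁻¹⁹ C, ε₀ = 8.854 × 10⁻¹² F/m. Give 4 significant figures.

0.06448

atomic unit of force: F_au = E_h/a₀ = m_e²e⁶/((4πε₀)³ℏ⁴) = 8.220 × 10⁻⁸ N.
5.30 × 10⁻⁹ / 8.220 × 10⁻⁸ = 0.06448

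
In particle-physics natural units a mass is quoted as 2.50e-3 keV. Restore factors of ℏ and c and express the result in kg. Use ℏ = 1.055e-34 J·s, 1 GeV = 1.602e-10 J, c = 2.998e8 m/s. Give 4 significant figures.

4.456e-36 kg

Mass is [E]/c²; divide by c².
1 GeV → 1/c² × (1 GeV in J) = 1.782e-27 kg.
Convert the energy scale: 2.50e-3 keV = 2.50e-9 GeV.
Result: 2.50e-9 × 1.782e-27 = 4.456e-36 kg.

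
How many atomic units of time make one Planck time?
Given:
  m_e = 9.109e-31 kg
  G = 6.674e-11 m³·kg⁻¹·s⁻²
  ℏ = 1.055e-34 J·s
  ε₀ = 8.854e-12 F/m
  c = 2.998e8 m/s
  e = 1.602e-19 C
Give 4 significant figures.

2.225e-27

Planck time: t_P = √(ℏG/c⁵) = 5.392e-44 s
atomic unit of time: τ_au = (4πε₀)²ℏ³/(m_e e⁴) = 2.423e-17 s
ratio = 5.392e-44 / 2.423e-17 = 2.225e-27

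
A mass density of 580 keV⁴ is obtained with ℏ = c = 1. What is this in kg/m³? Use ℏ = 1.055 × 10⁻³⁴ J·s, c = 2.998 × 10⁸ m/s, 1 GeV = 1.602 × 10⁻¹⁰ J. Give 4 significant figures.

Mass density is [E]/(c²[L]³) = [E]⁴/(ℏ³c⁵).
1 GeV⁴ → 1/(ℏ³c⁵) × (1 GeV in J)⁴ = 2.316 × 10²⁰ kg/m³.
Convert the energy scale: 580 keV⁴ = 5.80 × 10⁻²² GeV⁴.
Result: 5.80 × 10⁻²² × 2.316 × 10²⁰ = 0.1343 kg/m³.

0.1343 kg/m³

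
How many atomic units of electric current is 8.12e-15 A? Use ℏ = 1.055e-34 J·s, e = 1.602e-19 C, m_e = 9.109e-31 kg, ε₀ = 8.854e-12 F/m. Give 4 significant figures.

atomic unit of electric current: I_au = e E_h/ℏ = m_e e⁵/((4πε₀)²ℏ³) = 6.612e-3 A.
8.12e-15 / 6.612e-3 = 1.228e-12

1.228e-12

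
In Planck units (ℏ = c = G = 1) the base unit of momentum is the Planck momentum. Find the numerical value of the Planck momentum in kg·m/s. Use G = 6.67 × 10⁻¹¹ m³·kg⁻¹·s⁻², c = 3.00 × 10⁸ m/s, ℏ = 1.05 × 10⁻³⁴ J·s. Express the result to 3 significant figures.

6.52 kg·m/s

p_P = √(ℏc³/G)
  = √(42.5)
  = 6.52 kg·m/s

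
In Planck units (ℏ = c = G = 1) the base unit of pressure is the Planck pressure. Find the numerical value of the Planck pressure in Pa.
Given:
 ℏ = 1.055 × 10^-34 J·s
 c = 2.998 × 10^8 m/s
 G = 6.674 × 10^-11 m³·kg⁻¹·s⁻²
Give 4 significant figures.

p_P = c⁷/(ℏG²)
  = 2.177 × 10^59 / 4.699 × 10^-55
  = 4.632 × 10^113 Pa

4.632 × 10^113 Pa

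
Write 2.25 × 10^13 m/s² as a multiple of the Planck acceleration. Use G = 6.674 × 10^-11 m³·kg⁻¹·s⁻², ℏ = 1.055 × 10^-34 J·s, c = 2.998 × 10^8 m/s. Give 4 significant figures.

4.047 × 10^-39

Planck acceleration: a_P = √(c⁷/(ℏG)) = 5.560 × 10^51 m/s².
2.25 × 10^13 / 5.560 × 10^51 = 4.047 × 10^-39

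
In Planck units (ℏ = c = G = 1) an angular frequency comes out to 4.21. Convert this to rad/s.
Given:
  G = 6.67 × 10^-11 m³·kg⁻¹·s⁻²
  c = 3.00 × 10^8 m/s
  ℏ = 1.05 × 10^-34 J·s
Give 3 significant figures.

One Planck angular frequency: ω_P = √(c⁵/(ℏG)) = 1.86 × 10^43 rad/s.
4.21 × 1.86 × 10^43 rad/s = 7.84 × 10^43 rad/s

7.84 × 10^43 rad/s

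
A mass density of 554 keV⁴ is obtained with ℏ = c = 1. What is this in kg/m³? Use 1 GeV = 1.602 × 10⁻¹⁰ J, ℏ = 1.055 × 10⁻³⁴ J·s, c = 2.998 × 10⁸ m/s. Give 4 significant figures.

Mass density is [E]/(c²[L]³) = [E]⁴/(ℏ³c⁵).
1 GeV⁴ → 1/(ℏ³c⁵) × (1 GeV in J)⁴ = 2.316 × 10²⁰ kg/m³.
Convert the energy scale: 554 keV⁴ = 5.54 × 10⁻²² GeV⁴.
Result: 5.54 × 10⁻²² × 2.316 × 10²⁰ = 0.1283 kg/m³.

0.1283 kg/m³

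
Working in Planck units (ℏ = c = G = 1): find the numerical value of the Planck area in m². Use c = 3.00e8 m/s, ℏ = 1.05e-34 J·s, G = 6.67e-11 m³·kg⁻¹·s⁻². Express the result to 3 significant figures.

2.59e-70 m²

The unique combination of the constants set to 1 with dimensions of area is A_P = ℏG/c³.
  = 7.00e-45 / 2.70e25
  = 2.59e-70 m²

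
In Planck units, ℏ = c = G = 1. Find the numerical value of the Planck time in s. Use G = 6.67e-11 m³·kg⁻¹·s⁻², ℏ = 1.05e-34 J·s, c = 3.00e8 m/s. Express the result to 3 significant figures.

Dimensional analysis gives t_P = √(ℏG/c⁵).
  = √(2.88e-87)
  = 5.37e-44 s

5.37e-44 s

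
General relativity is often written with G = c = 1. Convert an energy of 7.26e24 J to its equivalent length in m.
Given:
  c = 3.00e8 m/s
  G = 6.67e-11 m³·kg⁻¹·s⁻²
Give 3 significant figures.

Energy → length via G/c⁴.
7.26e24 J × (G/c⁴) = 5.98e-20 m

5.98e-20 m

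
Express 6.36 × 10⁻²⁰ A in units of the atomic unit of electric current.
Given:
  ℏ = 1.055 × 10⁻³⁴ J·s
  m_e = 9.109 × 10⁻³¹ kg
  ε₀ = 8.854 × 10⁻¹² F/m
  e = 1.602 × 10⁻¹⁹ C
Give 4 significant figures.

atomic unit of electric current: I_au = e E_h/ℏ = m_e e⁵/((4πε₀)²ℏ³) = 6.612 × 10⁻³ A.
6.36 × 10⁻²⁰ / 6.612 × 10⁻³ = 9.619 × 10⁻¹⁸

9.619 × 10⁻¹⁸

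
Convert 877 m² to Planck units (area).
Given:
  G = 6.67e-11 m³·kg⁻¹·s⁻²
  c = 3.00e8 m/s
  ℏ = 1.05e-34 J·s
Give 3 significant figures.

Planck area: A_P = ℏG/c³ = 2.59e-70 m².
877 / 2.59e-70 = 3.38e72

3.38e72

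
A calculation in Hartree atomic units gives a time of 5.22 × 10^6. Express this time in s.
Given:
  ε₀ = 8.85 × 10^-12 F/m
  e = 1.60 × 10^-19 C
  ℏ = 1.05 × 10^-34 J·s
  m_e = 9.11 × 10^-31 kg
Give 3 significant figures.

1.25 × 10^-10 s

One atomic unit of time: τ_au = (4πε₀)²ℏ³/(m_e e⁴) = 2.40 × 10^-17 s.
5.22 × 10^6 × 2.40 × 10^-17 s = 1.25 × 10^-10 s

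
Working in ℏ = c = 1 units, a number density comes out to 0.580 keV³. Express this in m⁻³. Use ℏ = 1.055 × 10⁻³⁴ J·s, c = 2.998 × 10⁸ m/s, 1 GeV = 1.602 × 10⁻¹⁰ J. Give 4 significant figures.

Number density is [L]⁻³ = [E]³/(ℏc)³.
1 GeV³ → 1/(ℏc)³ × (1 GeV in J)³ = 1.299 × 10⁴⁷ m⁻³.
Convert the energy scale: 0.580 keV³ = 5.80 × 10⁻¹⁹ GeV³.
Result: 5.80 × 10⁻¹⁹ × 1.299 × 10⁴⁷ = 7.536 × 10²⁸ m⁻³.

7.536 × 10²⁸ m⁻³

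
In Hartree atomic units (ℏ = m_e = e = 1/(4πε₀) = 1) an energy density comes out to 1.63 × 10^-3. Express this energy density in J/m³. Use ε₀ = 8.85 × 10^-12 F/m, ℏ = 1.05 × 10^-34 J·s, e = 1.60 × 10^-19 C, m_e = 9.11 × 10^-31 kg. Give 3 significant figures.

4.91 × 10^10 J/m³

One atomic unit of energy density: u_au = E_h/a₀³ = m_e⁴e¹⁰/((4πε₀)⁵ℏ⁸) = 3.01 × 10^13 J/m³.
1.63 × 10^-3 × 3.01 × 10^13 J/m³ = 4.91 × 10^10 J/m³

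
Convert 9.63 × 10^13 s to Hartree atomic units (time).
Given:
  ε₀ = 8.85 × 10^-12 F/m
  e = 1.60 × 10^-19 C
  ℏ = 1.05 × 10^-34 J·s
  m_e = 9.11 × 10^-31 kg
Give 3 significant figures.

atomic unit of time: τ_au = (4πε₀)²ℏ³/(m_e e⁴) = 2.40 × 10^-17 s.
9.63 × 10^13 / 2.40 × 10^-17 = 4.02 × 10^30

4.02 × 10^30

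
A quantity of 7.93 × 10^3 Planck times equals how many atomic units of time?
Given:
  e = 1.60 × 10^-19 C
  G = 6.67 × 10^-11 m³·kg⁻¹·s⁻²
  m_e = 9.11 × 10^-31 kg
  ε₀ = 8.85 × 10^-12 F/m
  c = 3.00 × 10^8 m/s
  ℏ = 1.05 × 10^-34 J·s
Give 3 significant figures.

1.78 × 10^-23

Planck time: t_P = √(ℏG/c⁵) = 5.37 × 10^-44 s
atomic unit of time: τ_au = (4πε₀)²ℏ³/(m_e e⁴) = 2.40 × 10^-17 s
7.93 × 10^3 × 5.37 × 10^-44 / 2.40 × 10^-17 = 1.78 × 10^-23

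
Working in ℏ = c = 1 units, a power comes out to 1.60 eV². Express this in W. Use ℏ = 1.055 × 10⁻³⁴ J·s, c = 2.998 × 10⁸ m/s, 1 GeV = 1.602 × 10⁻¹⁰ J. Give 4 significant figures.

Power is [E]/[T] = [E]²/ℏ.
1 GeV² → 1/ℏ × (1 GeV in J)² = 2.433 × 10¹⁴ W.
Convert the energy scale: 1.60 eV² = 1.60 × 10⁻¹⁸ GeV².
Result: 1.60 × 10⁻¹⁸ × 2.433 × 10¹⁴ = 3.892 × 10⁻⁴ W.

3.892 × 10⁻⁴ W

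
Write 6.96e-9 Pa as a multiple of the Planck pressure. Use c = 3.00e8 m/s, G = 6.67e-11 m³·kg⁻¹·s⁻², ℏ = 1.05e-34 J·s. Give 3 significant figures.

1.49e-122

Planck pressure: p_P = c⁷/(ℏG²) = 4.68e113 Pa.
6.96e-9 / 4.68e113 = 1.49e-122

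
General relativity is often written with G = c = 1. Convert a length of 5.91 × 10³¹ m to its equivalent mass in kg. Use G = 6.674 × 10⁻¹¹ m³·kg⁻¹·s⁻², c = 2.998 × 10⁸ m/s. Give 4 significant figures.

Length → mass via c²/G.
5.91 × 10³¹ m × (c²/G) = 7.959 × 10⁵⁸ kg

7.959 × 10⁵⁸ kg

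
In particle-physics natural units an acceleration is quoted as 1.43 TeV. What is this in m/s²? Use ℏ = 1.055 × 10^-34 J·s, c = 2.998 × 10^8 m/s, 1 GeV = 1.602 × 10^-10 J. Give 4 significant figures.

Acceleration is [L]/[T]² = c·[E]/ℏ.
1 GeV → c/ℏ × (1 GeV in J) = 4.552 × 10^32 m/s².
Convert the energy scale: 1.43 TeV = 1.43 × 10^3 GeV.
Result: 1.43 × 10^3 × 4.552 × 10^32 = 6.510 × 10^35 m/s².

6.510 × 10^35 m/s²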